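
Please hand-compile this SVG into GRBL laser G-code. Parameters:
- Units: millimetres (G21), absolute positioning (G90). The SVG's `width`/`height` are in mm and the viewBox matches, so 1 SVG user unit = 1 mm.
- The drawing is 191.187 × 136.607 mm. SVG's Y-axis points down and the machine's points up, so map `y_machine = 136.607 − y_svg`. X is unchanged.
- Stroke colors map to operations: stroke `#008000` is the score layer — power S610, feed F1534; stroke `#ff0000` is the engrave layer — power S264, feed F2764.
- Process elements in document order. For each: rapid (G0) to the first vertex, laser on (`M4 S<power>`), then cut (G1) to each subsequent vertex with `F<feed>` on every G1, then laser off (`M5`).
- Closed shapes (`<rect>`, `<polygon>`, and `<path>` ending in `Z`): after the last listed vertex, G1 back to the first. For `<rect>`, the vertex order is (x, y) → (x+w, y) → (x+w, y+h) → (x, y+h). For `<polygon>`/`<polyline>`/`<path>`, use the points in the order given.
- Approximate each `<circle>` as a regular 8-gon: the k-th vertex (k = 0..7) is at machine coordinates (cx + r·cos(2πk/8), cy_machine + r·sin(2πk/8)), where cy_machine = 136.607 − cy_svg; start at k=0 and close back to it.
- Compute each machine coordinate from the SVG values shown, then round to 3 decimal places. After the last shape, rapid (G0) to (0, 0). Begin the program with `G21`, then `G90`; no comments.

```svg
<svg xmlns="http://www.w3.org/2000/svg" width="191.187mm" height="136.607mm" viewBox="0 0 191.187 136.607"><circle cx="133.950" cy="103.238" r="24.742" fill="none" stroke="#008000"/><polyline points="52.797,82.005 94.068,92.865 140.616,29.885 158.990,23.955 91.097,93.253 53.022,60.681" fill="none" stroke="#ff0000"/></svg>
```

1 u = 1 mm; y_m = 136.607 − y.

[1] `<circle>` circle, #008000→score S610 F1534: (158.692,33.369) → (151.445,50.864) → (133.950,58.111) → (116.455,50.864) → (109.208,33.369) → (116.455,15.874) → (133.950,8.627) → (151.445,15.874) → (158.692,33.369) (closed)

[2] `<polyline>` open polyline, #ff0000→engrave S264 F2764: (52.797,54.602) → (94.068,43.742) → (140.616,106.722) → (158.990,112.652) → (91.097,43.354) → (53.022,75.926)

G21
G90
G0 X158.692 Y33.369
M4 S610
G1 X151.445 Y50.864 F1534
G1 X133.950 Y58.111 F1534
G1 X116.455 Y50.864 F1534
G1 X109.208 Y33.369 F1534
G1 X116.455 Y15.874 F1534
G1 X133.950 Y8.627 F1534
G1 X151.445 Y15.874 F1534
G1 X158.692 Y33.369 F1534
M5
G0 X52.797 Y54.602
M4 S264
G1 X94.068 Y43.742 F2764
G1 X140.616 Y106.722 F2764
G1 X158.990 Y112.652 F2764
G1 X91.097 Y43.354 F2764
G1 X53.022 Y75.926 F2764
M5
G0 X0.000 Y0.000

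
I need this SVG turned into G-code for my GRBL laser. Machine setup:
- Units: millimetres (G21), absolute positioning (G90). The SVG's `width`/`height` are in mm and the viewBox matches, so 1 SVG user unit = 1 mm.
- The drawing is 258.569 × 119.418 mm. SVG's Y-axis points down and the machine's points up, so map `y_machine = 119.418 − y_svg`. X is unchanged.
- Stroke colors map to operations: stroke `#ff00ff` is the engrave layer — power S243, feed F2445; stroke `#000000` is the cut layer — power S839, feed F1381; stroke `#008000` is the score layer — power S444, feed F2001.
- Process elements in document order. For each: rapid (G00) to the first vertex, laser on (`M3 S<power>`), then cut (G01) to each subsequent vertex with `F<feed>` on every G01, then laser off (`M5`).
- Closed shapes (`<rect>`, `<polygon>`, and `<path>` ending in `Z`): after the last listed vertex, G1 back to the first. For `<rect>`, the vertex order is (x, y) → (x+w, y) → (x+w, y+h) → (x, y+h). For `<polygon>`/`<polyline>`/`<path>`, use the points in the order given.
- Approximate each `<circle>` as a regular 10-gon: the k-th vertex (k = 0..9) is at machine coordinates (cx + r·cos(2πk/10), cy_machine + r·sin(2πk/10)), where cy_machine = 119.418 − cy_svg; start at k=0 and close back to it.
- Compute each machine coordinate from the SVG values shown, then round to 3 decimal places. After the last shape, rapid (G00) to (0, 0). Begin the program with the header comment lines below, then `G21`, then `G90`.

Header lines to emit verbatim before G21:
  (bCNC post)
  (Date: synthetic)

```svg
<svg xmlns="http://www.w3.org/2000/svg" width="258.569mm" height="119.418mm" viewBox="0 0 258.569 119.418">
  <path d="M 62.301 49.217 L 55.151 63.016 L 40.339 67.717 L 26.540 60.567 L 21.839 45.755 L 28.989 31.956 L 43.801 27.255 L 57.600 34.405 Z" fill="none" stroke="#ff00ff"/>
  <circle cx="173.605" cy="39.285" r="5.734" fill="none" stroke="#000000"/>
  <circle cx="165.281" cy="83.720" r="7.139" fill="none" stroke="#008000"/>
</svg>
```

Since the viewBox matches the mm dimensions, user units are millimetres directly. The only transform is the Y-flip y_m = 119.418 − y_svg.

Shape 1 is a regular polygon drawn with `<path>`. Its stroke #ff00ff means engrave at S243, F2445. After flipping Y the toolpath is (62.301,70.201) → (55.151,56.402) → (40.339,51.701) → (26.540,58.851) → (21.839,73.663) → (28.989,87.462) → (43.801,92.163) → (57.600,85.013) → (62.301,70.201), returning to the start.

Shape 2 is a circle drawn with `<circle>`. Its stroke #000000 means cut at S839, F1381. After flipping Y the toolpath is (179.339,80.133) → (178.244,83.503) → (175.377,85.586) → (171.833,85.586) → (168.966,83.503) → (167.871,80.133) → (168.966,76.763) → (171.833,74.680) → (175.377,74.680) → (178.244,76.763) → (179.339,80.133), returning to the start.

Shape 3 is a circle drawn with `<circle>`. Its stroke #008000 means score at S444, F2001. After flipping Y the toolpath is (172.420,35.698) → (171.057,39.894) → (167.487,42.488) → (163.075,42.488) → (159.505,39.894) → (158.142,35.698) → (159.505,31.502) → (163.075,28.908) → (167.487,28.908) → (171.057,31.502) → (172.420,35.698), returning to the start.

(bCNC post)
(Date: synthetic)
G21
G90
G00 X62.301 Y70.201
M3 S243
G01 X55.151 Y56.402 F2445
G01 X40.339 Y51.701 F2445
G01 X26.540 Y58.851 F2445
G01 X21.839 Y73.663 F2445
G01 X28.989 Y87.462 F2445
G01 X43.801 Y92.163 F2445
G01 X57.600 Y85.013 F2445
G01 X62.301 Y70.201 F2445
M5
G00 X179.339 Y80.133
M3 S839
G01 X178.244 Y83.503 F1381
G01 X175.377 Y85.586 F1381
G01 X171.833 Y85.586 F1381
G01 X168.966 Y83.503 F1381
G01 X167.871 Y80.133 F1381
G01 X168.966 Y76.763 F1381
G01 X171.833 Y74.680 F1381
G01 X175.377 Y74.680 F1381
G01 X178.244 Y76.763 F1381
G01 X179.339 Y80.133 F1381
M5
G00 X172.420 Y35.698
M3 S444
G01 X171.057 Y39.894 F2001
G01 X167.487 Y42.488 F2001
G01 X163.075 Y42.488 F2001
G01 X159.505 Y39.894 F2001
G01 X158.142 Y35.698 F2001
G01 X159.505 Y31.502 F2001
G01 X163.075 Y28.908 F2001
G01 X167.487 Y28.908 F2001
G01 X171.057 Y31.502 F2001
G01 X172.420 Y35.698 F2001
M5
G00 X0.000 Y0.000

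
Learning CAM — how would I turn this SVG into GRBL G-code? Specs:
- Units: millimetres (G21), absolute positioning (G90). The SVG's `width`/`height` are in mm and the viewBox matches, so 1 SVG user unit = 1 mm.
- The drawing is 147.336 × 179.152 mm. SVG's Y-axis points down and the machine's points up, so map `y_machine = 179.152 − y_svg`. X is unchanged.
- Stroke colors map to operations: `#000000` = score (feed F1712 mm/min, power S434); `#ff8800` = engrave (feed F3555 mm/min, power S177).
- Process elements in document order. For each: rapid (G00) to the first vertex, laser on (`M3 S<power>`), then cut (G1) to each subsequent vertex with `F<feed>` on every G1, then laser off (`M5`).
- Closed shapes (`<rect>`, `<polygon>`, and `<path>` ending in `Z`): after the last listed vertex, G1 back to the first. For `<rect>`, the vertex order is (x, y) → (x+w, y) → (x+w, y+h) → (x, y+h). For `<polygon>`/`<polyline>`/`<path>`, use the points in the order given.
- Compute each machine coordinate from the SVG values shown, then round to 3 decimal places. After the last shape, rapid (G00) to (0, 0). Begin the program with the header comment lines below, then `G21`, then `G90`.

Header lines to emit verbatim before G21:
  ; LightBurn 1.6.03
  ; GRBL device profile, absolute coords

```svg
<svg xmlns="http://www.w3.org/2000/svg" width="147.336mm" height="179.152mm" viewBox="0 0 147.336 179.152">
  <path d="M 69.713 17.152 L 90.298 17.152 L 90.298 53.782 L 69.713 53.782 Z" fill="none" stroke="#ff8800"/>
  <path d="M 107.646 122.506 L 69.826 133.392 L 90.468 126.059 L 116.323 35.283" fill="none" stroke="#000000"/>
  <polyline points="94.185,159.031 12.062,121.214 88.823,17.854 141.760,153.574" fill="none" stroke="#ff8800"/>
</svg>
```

; LightBurn 1.6.03
; GRBL device profile, absolute coords
G21
G90
G00 X69.713 Y162.000
M3 S177
G1 X90.298 Y162.000 F3555
G1 X90.298 Y125.370 F3555
G1 X69.713 Y125.370 F3555
G1 X69.713 Y162.000 F3555
M5
G00 X107.646 Y56.646
M3 S434
G1 X69.826 Y45.760 F1712
G1 X90.468 Y53.093 F1712
G1 X116.323 Y143.869 F1712
M5
G00 X94.185 Y20.121
M3 S177
G1 X12.062 Y57.938 F3555
G1 X88.823 Y161.298 F3555
G1 X141.760 Y25.578 F3555
M5
G00 X0.000 Y0.000

Since the viewBox matches the mm dimensions, user units are millimetres directly. The only transform is the Y-flip y_m = 179.152 − y_svg.

Shape 1 is a rectangle drawn with `<path>`. Its stroke #ff8800 means engrave at S177, F3555. After flipping Y the toolpath is (69.713,162.000) → (90.298,162.000) → (90.298,125.370) → (69.713,125.370) → (69.713,162.000), returning to the start.

Shape 2 is a open polyline drawn with `<path>`. Its stroke #000000 means score at S434, F1712. After flipping Y the toolpath is (107.646,56.646) → (69.826,45.760) → (90.468,53.093) → (116.323,143.869).

Shape 3 is a open polyline drawn with `<polyline>`. Its stroke #ff8800 means engrave at S177, F3555. After flipping Y the toolpath is (94.185,20.121) → (12.062,57.938) → (88.823,161.298) → (141.760,25.578).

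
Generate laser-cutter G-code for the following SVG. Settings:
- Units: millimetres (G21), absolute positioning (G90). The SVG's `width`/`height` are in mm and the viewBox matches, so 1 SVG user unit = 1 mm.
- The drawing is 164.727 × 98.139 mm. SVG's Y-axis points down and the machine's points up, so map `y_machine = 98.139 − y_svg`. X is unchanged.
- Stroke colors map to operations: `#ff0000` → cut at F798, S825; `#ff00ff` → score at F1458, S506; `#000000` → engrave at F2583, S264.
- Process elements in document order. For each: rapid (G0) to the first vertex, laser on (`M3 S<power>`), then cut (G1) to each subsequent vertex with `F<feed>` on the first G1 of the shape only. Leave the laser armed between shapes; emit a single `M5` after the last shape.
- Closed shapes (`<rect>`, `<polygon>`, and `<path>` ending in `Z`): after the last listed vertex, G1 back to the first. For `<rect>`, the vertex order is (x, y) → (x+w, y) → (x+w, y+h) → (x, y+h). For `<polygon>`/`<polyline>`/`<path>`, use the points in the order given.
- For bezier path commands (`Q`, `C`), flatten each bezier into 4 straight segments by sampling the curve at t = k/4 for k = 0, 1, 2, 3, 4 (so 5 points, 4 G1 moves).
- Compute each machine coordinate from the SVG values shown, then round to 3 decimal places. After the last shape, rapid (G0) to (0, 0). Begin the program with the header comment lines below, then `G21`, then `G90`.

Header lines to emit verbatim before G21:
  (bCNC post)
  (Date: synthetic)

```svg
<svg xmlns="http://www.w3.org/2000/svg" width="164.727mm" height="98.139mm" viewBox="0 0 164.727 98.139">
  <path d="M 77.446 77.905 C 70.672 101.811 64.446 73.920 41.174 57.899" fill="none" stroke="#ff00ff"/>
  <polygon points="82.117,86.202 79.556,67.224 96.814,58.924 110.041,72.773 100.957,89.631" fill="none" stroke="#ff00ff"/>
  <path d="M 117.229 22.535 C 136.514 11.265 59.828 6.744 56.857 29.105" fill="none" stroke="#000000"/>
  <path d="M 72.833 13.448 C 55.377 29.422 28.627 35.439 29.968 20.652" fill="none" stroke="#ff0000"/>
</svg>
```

(bCNC post)
(Date: synthetic)
G21
G90
G0 X77.446 Y20.234
M3 S506
G1 X72.193 Y11.022 F1458
G1 X65.497 Y15.264
G1 X55.707 Y26.993
G1 X41.174 Y40.240
G0 X82.117 Y11.937
M3 S506
G1 X79.556 Y30.915 F1458
G1 X96.814 Y39.215
G1 X110.041 Y25.366
G1 X100.957 Y8.508
G1 X82.117 Y11.937
G0 X117.229 Y75.604
M3 S264
G1 X116.350 Y82.476 F2583
G1 X95.389 Y84.931
G1 X70.255 Y81.079
G1 X56.857 Y69.034
G0 X72.833 Y84.691
M3 S825
G1 X58.583 Y74.747 F798
G1 X44.352 Y69.554
G1 X33.645 Y70.128
G1 X29.968 Y77.487
M5
G0 X0.000 Y0.000

1 u = 1 mm; y_m = 98.139 − y.

[1] `<path>` cubic bezier, #ff00ff→score S506 F1458: (77.446,20.234) → (72.193,11.022) → (65.497,15.264) → (55.707,26.993) → (41.174,40.240)

[2] `<polygon>` regular polygon, #ff00ff→score S506 F1458: (82.117,11.937) → (79.556,30.915) → (96.814,39.215) → (110.041,25.366) → (100.957,8.508) → (82.117,11.937) (closed)

[3] `<path>` cubic bezier, #000000→engrave S264 F2583: (117.229,75.604) → (116.350,82.476) → (95.389,84.931) → (70.255,81.079) → (56.857,69.034)

[4] `<path>` cubic bezier, #ff0000→cut S825 F798: (72.833,84.691) → (58.583,74.747) → (44.352,69.554) → (33.645,70.128) → (29.968,77.487)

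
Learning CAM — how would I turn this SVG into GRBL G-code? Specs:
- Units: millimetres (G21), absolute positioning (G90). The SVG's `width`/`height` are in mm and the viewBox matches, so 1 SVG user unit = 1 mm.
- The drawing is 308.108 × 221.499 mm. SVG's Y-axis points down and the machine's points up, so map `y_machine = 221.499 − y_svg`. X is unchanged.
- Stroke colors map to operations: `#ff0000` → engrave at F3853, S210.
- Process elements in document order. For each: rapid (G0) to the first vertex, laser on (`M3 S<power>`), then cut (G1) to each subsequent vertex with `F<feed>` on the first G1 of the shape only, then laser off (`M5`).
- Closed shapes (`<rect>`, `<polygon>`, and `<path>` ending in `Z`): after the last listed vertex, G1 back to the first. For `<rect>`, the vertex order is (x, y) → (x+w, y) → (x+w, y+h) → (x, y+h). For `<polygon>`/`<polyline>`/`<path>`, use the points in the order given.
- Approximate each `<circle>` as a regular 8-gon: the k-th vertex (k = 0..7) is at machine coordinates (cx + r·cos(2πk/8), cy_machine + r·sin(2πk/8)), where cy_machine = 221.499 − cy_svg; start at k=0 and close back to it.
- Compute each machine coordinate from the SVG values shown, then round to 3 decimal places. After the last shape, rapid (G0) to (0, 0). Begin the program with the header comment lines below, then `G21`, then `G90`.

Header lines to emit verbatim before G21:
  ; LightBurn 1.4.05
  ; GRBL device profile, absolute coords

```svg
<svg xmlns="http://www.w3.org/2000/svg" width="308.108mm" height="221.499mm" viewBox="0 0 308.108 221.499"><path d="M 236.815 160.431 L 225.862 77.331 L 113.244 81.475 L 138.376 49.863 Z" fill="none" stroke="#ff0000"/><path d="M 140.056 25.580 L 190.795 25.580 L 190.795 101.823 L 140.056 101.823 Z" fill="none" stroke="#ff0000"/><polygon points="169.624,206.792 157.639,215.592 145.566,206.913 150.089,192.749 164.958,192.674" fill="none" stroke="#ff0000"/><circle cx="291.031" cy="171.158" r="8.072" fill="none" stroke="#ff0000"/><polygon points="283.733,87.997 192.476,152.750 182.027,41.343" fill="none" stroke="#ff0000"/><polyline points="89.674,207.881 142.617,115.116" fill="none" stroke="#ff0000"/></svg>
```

; LightBurn 1.4.05
; GRBL device profile, absolute coords
G21
G90
G0 X236.815 Y61.068
M3 S210
G1 X225.862 Y144.168 F3853
G1 X113.244 Y140.024
G1 X138.376 Y171.636
G1 X236.815 Y61.068
M5
G0 X140.056 Y195.919
M3 S210
G1 X190.795 Y195.919 F3853
G1 X190.795 Y119.676
G1 X140.056 Y119.676
G1 X140.056 Y195.919
M5
G0 X169.624 Y14.707
M3 S210
G1 X157.639 Y5.907 F3853
G1 X145.566 Y14.586
G1 X150.089 Y28.750
G1 X164.958 Y28.825
G1 X169.624 Y14.707
M5
G0 X299.103 Y50.341
M3 S210
G1 X296.739 Y56.049 F3853
G1 X291.031 Y58.413
G1 X285.323 Y56.049
G1 X282.959 Y50.341
G1 X285.323 Y44.633
G1 X291.031 Y42.269
G1 X296.739 Y44.633
G1 X299.103 Y50.341
M5
G0 X283.733 Y133.502
M3 S210
G1 X192.476 Y68.749 F3853
G1 X182.027 Y180.156
G1 X283.733 Y133.502
M5
G0 X89.674 Y13.618
M3 S210
G1 X142.617 Y106.383 F3853
M5
G0 X0.000 Y0.000

viewBox `0 0 308.108 221.499` with mm width/height → 1 unit = 1 mm. Flip: y_m = 221.499 − y_svg.

**Shape 1** — `<path>` closed polygon, stroke `#ff0000` → engrave (S210, F3853). Machine vertices: (236.815,61.068) → (225.862,144.168) → (113.244,140.024) → (138.376,171.636) → (236.815,61.068). Closed: final G1 returns to the first vertex.

**Shape 2** — `<path>` rectangle, stroke `#ff0000` → engrave (S210, F3853). Machine vertices: (140.056,195.919) → (190.795,195.919) → (190.795,119.676) → (140.056,119.676) → (140.056,195.919). Closed: final G1 returns to the first vertex.

**Shape 3** — `<polygon>` regular polygon, stroke `#ff0000` → engrave (S210, F3853). Machine vertices: (169.624,14.707) → (157.639,5.907) → (145.566,14.586) → (150.089,28.750) → (164.958,28.825) → (169.624,14.707). Closed: final G1 returns to the first vertex.

**Shape 4** — `<circle>` circle, stroke `#ff0000` → engrave (S210, F3853). Machine vertices: (299.103,50.341) → (296.739,56.049) → (291.031,58.413) → (285.323,56.049) → (282.959,50.341) → (285.323,44.633) → (291.031,42.269) → (296.739,44.633) → (299.103,50.341). Closed: final G1 returns to the first vertex.

**Shape 5** — `<polygon>` regular polygon, stroke `#ff0000` → engrave (S210, F3853). Machine vertices: (283.733,133.502) → (192.476,68.749) → (182.027,180.156) → (283.733,133.502). Closed: final G1 returns to the first vertex.

**Shape 6** — `<polyline>` line segment, stroke `#ff0000` → engrave (S210, F3853). Machine vertices: (89.674,13.618) → (142.617,106.383). Open path.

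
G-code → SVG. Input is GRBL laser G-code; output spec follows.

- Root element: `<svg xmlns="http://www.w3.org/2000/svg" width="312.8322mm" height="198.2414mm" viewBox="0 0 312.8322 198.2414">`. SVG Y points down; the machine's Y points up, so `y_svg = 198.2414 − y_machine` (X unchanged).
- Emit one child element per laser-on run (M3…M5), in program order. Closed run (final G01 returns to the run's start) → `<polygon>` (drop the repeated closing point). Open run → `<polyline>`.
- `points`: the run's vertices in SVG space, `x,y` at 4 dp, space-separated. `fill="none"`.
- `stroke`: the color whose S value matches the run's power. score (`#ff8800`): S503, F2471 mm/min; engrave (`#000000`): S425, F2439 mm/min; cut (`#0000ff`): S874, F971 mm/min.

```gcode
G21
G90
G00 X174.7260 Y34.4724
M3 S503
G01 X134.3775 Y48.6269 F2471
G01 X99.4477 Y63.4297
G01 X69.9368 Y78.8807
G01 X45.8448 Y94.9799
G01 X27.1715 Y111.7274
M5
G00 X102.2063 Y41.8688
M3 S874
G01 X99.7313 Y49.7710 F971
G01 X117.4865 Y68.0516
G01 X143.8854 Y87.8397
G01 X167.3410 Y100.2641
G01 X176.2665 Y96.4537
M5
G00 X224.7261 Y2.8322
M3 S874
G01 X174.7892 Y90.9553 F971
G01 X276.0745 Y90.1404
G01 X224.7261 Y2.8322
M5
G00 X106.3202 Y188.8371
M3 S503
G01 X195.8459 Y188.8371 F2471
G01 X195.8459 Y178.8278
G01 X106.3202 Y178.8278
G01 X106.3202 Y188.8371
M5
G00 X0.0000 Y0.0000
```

<svg xmlns="http://www.w3.org/2000/svg" width="312.8322mm" height="198.2414mm" viewBox="0 0 312.8322 198.2414">
  <polyline points="174.7260,163.7690 134.3775,149.6145 99.4477,134.8117 69.9368,119.3607 45.8448,103.2615 27.1715,86.5140" fill="none" stroke="#ff8800"/>
  <polyline points="102.2063,156.3726 99.7313,148.4704 117.4865,130.1898 143.8854,110.4017 167.3410,97.9773 176.2665,101.7877" fill="none" stroke="#0000ff"/>
  <polygon points="224.7261,195.4092 174.7892,107.2861 276.0745,108.1010" fill="none" stroke="#0000ff"/>
  <polygon points="106.3202,9.4043 195.8459,9.4043 195.8459,19.4136 106.3202,19.4136" fill="none" stroke="#ff8800"/>
</svg>

Each laser-on run becomes one SVG element. Flip Y back into SVG space with y_svg = 198.2414 − y_machine.

Run 1: power S503 maps to stroke `#ff8800` (score). The run is open, so emit a `<polyline>` with points (Y-flipped): 174.7260,163.7690 134.3775,149.6145 99.4477,134.8117 69.9368,119.3607 45.8448,103.2615 27.1715,86.5140.

Run 2: S874 ⇒ cut layer `#0000ff`. The run is open, so emit a `<polyline>` with points (Y-flipped): 102.2063,156.3726 99.7313,148.4704 117.4865,130.1898 143.8854,110.4017 167.3410,97.9773 176.2665,101.7877.

Run 3: S874 ⇒ cut layer `#0000ff`. The run returns to its start, so emit a `<polygon>` with points (Y-flipped): 224.7261,195.4092 174.7892,107.2861 276.0745,108.1010.

Run 4: S503 ⇒ score layer `#ff8800`. The run returns to its start, so emit a `<polygon>` with points (Y-flipped): 106.3202,9.4043 195.8459,9.4043 195.8459,19.4136 106.3202,19.4136.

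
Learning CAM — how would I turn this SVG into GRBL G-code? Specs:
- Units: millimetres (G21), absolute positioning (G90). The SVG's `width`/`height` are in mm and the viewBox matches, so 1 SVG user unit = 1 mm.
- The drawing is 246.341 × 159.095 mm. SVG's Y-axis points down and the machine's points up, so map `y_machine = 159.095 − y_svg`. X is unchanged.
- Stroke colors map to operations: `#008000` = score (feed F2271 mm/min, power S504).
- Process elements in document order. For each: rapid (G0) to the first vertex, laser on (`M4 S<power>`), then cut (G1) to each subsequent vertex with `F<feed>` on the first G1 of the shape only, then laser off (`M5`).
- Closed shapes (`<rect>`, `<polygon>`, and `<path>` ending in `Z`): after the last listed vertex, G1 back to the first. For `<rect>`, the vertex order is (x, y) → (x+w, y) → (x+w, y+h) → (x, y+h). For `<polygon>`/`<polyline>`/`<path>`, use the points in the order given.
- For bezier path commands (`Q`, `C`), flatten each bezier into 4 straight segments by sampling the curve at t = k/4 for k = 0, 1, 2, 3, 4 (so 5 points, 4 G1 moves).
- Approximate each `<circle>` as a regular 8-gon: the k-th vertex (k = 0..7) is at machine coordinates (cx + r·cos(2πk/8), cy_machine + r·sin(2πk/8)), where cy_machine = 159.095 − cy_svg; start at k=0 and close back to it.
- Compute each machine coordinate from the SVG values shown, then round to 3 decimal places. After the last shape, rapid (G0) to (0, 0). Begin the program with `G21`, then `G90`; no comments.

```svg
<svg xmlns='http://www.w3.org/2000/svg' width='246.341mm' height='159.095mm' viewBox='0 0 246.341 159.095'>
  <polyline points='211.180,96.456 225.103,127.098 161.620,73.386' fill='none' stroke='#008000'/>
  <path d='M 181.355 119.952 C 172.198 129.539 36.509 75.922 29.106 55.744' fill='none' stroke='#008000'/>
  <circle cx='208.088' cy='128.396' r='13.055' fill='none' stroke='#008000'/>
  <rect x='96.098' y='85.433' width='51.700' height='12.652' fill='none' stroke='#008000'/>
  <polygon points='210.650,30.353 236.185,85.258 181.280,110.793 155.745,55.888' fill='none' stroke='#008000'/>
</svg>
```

Since the viewBox matches the mm dimensions, user units are millimetres directly. The only transform is the Y-flip y_m = 159.095 − y_svg.

Shape 1 is a open polyline drawn with `<polyline>`. Its stroke #008000 means score at S504, F2271. After flipping Y the toolpath is (211.180,62.639) → (225.103,31.997) → (161.620,85.709).

Shape 2 is a cubic bezier drawn with `<path>`. Its stroke #008000 means score at S504, F2271. After flipping Y the toolpath is (181.355,39.143) → (154.744,42.293) → (104.573,60.085) → (54.730,83.458) → (29.106,103.351).

Shape 3 is a circle drawn with `<circle>`. Its stroke #008000 means score at S504, F2271. After flipping Y the toolpath is (221.143,30.699) → (217.319,39.930) → (208.088,43.754) → (198.857,39.930) → (195.033,30.699) → (198.857,21.468) → (208.088,17.644) → (217.319,21.468) → (221.143,30.699), returning to the start.

Shape 4 is a rectangle drawn with `<rect>`. Its stroke #008000 means score at S504, F2271. After flipping Y the toolpath is (96.098,73.662) → (147.798,73.662) → (147.798,61.010) → (96.098,61.010) → (96.098,73.662), returning to the start.

Shape 5 is a regular polygon drawn with `<polygon>`. Its stroke #008000 means score at S504, F2271. After flipping Y the toolpath is (210.650,128.742) → (236.185,73.837) → (181.280,48.302) → (155.745,103.207) → (210.650,128.742), returning to the start.

G21
G90
G0 X211.180 Y62.639
M4 S504
G1 X225.103 Y31.997 F2271
G1 X161.620 Y85.709
M5
G0 X181.355 Y39.143
M4 S504
G1 X154.744 Y42.293 F2271
G1 X104.573 Y60.085
G1 X54.730 Y83.458
G1 X29.106 Y103.351
M5
G0 X221.143 Y30.699
M4 S504
G1 X217.319 Y39.930 F2271
G1 X208.088 Y43.754
G1 X198.857 Y39.930
G1 X195.033 Y30.699
G1 X198.857 Y21.468
G1 X208.088 Y17.644
G1 X217.319 Y21.468
G1 X221.143 Y30.699
M5
G0 X96.098 Y73.662
M4 S504
G1 X147.798 Y73.662 F2271
G1 X147.798 Y61.010
G1 X96.098 Y61.010
G1 X96.098 Y73.662
M5
G0 X210.650 Y128.742
M4 S504
G1 X236.185 Y73.837 F2271
G1 X181.280 Y48.302
G1 X155.745 Y103.207
G1 X210.650 Y128.742
M5
G0 X0.000 Y0.000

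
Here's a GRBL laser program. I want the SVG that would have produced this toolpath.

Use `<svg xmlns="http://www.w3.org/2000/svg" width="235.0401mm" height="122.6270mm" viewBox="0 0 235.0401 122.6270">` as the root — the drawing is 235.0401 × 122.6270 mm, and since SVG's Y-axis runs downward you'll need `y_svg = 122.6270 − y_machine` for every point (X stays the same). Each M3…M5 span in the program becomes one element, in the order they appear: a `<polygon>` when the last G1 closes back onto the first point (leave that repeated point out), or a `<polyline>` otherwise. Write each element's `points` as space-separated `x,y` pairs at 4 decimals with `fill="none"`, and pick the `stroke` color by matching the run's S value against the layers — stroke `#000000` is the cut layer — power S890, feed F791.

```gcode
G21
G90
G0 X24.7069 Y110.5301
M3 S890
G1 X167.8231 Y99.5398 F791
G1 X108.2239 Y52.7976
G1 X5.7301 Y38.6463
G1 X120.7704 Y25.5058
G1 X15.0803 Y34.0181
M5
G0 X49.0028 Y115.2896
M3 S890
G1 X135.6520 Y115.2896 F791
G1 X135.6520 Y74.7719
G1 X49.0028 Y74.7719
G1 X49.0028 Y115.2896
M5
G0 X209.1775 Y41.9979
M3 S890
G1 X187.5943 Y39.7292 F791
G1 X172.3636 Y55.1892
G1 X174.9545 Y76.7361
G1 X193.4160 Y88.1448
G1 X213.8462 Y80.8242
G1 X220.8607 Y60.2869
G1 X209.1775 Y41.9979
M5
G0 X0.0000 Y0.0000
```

Each laser-on run becomes one SVG element. Flip Y back into SVG space with y_svg = 122.6270 − y_machine. Every run uses S890, so all elements get stroke `#000000` (cut).

Run 1: The run is open, so emit a `<polyline>` with points (Y-flipped): 24.7069,12.0969 167.8231,23.0872 108.2239,69.8294 5.7301,83.9807 120.7704,97.1212 15.0803,88.6089.

Run 2: The run returns to its start, so emit a `<polygon>` with points (Y-flipped): 49.0028,7.3374 135.6520,7.3374 135.6520,47.8551 49.0028,47.8551.

Run 3: The run returns to its start, so emit a `<polygon>` with points (Y-flipped): 209.1775,80.6291 187.5943,82.8978 172.3636,67.4378 174.9545,45.8909 193.4160,34.4822 213.8462,41.8028 220.8607,62.3401.

<svg xmlns="http://www.w3.org/2000/svg" width="235.0401mm" height="122.6270mm" viewBox="0 0 235.0401 122.6270">
  <polyline points="24.7069,12.0969 167.8231,23.0872 108.2239,69.8294 5.7301,83.9807 120.7704,97.1212 15.0803,88.6089" fill="none" stroke="#000000"/>
  <polygon points="49.0028,7.3374 135.6520,7.3374 135.6520,47.8551 49.0028,47.8551" fill="none" stroke="#000000"/>
  <polygon points="209.1775,80.6291 187.5943,82.8978 172.3636,67.4378 174.9545,45.8909 193.4160,34.4822 213.8462,41.8028 220.8607,62.3401" fill="none" stroke="#000000"/>
</svg>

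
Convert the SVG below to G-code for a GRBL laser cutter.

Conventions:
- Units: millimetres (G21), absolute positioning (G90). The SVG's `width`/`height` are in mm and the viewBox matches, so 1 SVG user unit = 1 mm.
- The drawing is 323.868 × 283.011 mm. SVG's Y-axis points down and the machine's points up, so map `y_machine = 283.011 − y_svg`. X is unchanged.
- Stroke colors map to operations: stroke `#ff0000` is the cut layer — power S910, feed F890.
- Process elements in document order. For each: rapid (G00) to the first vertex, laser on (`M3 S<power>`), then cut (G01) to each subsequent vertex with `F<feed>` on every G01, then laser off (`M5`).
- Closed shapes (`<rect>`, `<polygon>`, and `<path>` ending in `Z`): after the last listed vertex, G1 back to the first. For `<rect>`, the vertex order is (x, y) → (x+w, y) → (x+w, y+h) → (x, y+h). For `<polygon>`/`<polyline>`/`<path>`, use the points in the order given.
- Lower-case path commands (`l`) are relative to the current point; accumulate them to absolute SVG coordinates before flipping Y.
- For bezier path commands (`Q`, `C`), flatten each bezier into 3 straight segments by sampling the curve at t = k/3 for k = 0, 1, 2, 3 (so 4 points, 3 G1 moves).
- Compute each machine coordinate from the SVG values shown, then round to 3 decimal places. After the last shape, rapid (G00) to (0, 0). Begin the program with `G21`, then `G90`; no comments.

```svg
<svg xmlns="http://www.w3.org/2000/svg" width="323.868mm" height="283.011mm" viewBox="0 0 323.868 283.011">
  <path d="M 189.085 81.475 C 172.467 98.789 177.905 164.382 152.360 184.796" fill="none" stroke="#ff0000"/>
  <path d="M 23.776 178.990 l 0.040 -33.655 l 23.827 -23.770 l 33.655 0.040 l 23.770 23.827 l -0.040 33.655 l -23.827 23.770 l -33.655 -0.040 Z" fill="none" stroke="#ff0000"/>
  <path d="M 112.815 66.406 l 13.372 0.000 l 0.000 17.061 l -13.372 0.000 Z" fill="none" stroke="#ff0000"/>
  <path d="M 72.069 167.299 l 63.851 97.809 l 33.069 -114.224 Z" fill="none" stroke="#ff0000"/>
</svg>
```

Since the viewBox matches the mm dimensions, user units are millimetres directly. The only transform is the Y-flip y_m = 283.011 − y_svg.

Shape 1 is a cubic bezier drawn with `<path>`. Its stroke #ff0000 means cut at S910, F890. After flipping Y the toolpath is (189.085,201.536) → (177.855,171.590) → (169.542,130.227) → (152.360,98.215).

Shape 2 is a regular polygon drawn with `<path>`. Its stroke #ff0000 means cut at S910, F890. After flipping Y the toolpath is (23.776,104.021) → (23.816,137.676) → (47.643,161.446) → (81.298,161.406) → (105.068,137.579) → (105.028,103.924) → (81.201,80.154) → (47.546,80.194) → (23.776,104.021), returning to the start.

Shape 3 is a rectangle drawn with `<path>`. Its stroke #ff0000 means cut at S910, F890. After flipping Y the toolpath is (112.815,216.605) → (126.187,216.605) → (126.187,199.544) → (112.815,199.544) → (112.815,216.605), returning to the start.

Shape 4 is a closed polygon drawn with `<path>`. Its stroke #ff0000 means cut at S910, F890. After flipping Y the toolpath is (72.069,115.712) → (135.920,17.903) → (168.989,132.127) → (72.069,115.712), returning to the start.

G21
G90
G00 X189.085 Y201.536
M3 S910
G01 X177.855 Y171.590 F890
G01 X169.542 Y130.227 F890
G01 X152.360 Y98.215 F890
M5
G00 X23.776 Y104.021
M3 S910
G01 X23.816 Y137.676 F890
G01 X47.643 Y161.446 F890
G01 X81.298 Y161.406 F890
G01 X105.068 Y137.579 F890
G01 X105.028 Y103.924 F890
G01 X81.201 Y80.154 F890
G01 X47.546 Y80.194 F890
G01 X23.776 Y104.021 F890
M5
G00 X112.815 Y216.605
M3 S910
G01 X126.187 Y216.605 F890
G01 X126.187 Y199.544 F890
G01 X112.815 Y199.544 F890
G01 X112.815 Y216.605 F890
M5
G00 X72.069 Y115.712
M3 S910
G01 X135.920 Y17.903 F890
G01 X168.989 Y132.127 F890
G01 X72.069 Y115.712 F890
M5
G00 X0.000 Y0.000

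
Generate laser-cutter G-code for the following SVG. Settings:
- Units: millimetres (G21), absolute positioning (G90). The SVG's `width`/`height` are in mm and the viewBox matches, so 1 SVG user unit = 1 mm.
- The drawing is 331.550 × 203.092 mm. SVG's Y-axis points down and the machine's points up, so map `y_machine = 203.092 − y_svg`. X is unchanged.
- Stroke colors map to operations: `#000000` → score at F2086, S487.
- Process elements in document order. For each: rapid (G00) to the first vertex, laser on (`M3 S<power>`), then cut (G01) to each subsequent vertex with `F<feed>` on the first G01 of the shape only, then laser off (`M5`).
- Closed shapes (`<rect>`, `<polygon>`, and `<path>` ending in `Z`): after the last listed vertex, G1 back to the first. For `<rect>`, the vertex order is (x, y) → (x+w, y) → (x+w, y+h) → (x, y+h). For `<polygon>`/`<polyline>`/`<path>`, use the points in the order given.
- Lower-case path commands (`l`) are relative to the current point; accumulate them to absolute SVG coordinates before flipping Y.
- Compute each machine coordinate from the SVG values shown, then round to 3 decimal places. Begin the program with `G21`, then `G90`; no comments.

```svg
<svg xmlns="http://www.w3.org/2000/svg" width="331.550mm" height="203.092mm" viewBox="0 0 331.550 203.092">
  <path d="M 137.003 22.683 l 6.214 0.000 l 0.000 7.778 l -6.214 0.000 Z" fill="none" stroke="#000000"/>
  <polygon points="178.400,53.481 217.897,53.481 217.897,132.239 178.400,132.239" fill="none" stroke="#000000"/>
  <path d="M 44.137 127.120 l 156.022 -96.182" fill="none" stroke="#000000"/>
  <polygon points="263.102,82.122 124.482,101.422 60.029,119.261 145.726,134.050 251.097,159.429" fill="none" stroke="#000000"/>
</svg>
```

G21
G90
G00 X137.003 Y180.409
M3 S487
G01 X143.217 Y180.409 F2086
G01 X143.217 Y172.631
G01 X137.003 Y172.631
G01 X137.003 Y180.409
M5
G00 X178.400 Y149.611
M3 S487
G01 X217.897 Y149.611 F2086
G01 X217.897 Y70.853
G01 X178.400 Y70.853
G01 X178.400 Y149.611
M5
G00 X44.137 Y75.972
M3 S487
G01 X200.159 Y172.154 F2086
M5
G00 X263.102 Y120.970
M3 S487
G01 X124.482 Y101.670 F2086
G01 X60.029 Y83.831
G01 X145.726 Y69.042
G01 X251.097 Y43.663
G01 X263.102 Y120.970
M5

Since the viewBox matches the mm dimensions, user units are millimetres directly. The only transform is the Y-flip y_m = 203.092 − y_svg.

Shape 1 is a rectangle drawn with `<path>`. Its stroke #000000 means score at S487, F2086. After flipping Y the toolpath is (137.003,180.409) → (143.217,180.409) → (143.217,172.631) → (137.003,172.631) → (137.003,180.409), returning to the start.

Shape 2 is a rectangle drawn with `<polygon>`. Its stroke #000000 means score at S487, F2086. After flipping Y the toolpath is (178.400,149.611) → (217.897,149.611) → (217.897,70.853) → (178.400,70.853) → (178.400,149.611), returning to the start.

Shape 3 is a line segment drawn with `<path>`. Its stroke #000000 means score at S487, F2086. After flipping Y the toolpath is (44.137,75.972) → (200.159,172.154).

Shape 4 is a closed polygon drawn with `<polygon>`. Its stroke #000000 means score at S487, F2086. After flipping Y the toolpath is (263.102,120.970) → (124.482,101.670) → (60.029,83.831) → (145.726,69.042) → (251.097,43.663) → (263.102,120.970), returning to the start.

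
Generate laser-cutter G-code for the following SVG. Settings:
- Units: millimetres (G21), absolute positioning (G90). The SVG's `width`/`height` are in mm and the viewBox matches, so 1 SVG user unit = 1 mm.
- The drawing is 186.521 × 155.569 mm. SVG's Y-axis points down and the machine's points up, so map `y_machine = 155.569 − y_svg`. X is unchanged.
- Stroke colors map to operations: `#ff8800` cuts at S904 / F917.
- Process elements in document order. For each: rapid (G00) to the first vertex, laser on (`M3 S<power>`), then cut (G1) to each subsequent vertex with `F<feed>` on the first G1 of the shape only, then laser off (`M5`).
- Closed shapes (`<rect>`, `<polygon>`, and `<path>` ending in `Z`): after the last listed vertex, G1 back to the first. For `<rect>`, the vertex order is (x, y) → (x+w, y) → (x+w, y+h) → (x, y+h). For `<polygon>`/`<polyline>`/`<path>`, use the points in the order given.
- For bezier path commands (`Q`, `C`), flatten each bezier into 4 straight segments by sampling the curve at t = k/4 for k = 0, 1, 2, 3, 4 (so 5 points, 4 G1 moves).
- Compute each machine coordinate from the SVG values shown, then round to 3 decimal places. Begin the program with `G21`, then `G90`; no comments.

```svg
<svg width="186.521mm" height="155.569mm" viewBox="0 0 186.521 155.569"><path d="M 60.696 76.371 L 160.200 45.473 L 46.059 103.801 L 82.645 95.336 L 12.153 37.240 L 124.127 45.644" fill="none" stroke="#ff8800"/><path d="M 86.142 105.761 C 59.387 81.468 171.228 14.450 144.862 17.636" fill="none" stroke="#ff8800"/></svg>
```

Since the viewBox matches the mm dimensions, user units are millimetres directly. The only transform is the Y-flip y_m = 155.569 − y_svg.

Shape 1 is a open polyline drawn with `<path>`. Its stroke #ff8800 means cut at S904, F917. After flipping Y the toolpath is (60.696,79.198) → (160.200,110.096) → (46.059,51.768) → (82.645,60.233) → (12.153,118.329) → (124.127,109.925).

Shape 2 is a cubic bezier drawn with `<path>`. Its stroke #ff8800 means cut at S904, F917. After flipping Y the toolpath is (86.142,49.808) → (87.737,74.274) → (115.356,104.175) → (143.048,128.924) → (144.862,137.933).

G21
G90
G00 X60.696 Y79.198
M3 S904
G1 X160.200 Y110.096 F917
G1 X46.059 Y51.768
G1 X82.645 Y60.233
G1 X12.153 Y118.329
G1 X124.127 Y109.925
M5
G00 X86.142 Y49.808
M3 S904
G1 X87.737 Y74.274 F917
G1 X115.356 Y104.175
G1 X143.048 Y128.924
G1 X144.862 Y137.933
M5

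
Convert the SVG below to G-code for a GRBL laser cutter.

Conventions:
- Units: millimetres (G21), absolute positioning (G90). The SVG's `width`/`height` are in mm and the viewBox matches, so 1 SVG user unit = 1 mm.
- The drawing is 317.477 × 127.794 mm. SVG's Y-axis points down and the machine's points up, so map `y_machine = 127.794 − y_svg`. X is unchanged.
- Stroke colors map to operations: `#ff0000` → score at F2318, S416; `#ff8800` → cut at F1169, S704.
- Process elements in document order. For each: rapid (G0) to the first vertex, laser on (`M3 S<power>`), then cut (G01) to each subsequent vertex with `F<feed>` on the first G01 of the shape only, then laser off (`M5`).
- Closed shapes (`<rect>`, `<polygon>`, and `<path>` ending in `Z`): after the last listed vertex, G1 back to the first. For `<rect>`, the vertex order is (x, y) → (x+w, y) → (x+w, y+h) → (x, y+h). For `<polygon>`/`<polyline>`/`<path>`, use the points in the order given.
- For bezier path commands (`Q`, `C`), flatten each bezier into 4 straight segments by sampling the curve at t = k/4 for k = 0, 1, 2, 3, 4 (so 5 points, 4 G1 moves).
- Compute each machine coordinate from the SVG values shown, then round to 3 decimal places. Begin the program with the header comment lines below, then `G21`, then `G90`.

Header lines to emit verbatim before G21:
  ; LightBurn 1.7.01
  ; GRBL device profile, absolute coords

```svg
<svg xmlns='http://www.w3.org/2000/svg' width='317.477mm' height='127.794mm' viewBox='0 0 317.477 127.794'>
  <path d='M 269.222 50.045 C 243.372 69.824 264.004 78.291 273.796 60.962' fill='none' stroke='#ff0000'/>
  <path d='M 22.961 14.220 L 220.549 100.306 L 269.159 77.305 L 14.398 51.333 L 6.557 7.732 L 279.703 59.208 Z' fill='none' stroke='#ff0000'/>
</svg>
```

viewBox `0 0 317.477 127.794` with mm width/height → 1 unit = 1 mm. Flip: y_m = 127.794 − y_svg.

**Shape 1** — `<path>` cubic bezier, stroke `#ff0000` → score (S416, F2318). Control points (SVG): P0=(269.222,50.045), P1=(243.372,69.824), P2=(264.004,78.291), P3=(273.796,60.962); sampled at t=k/4. Machine vertices: (269.222,77.749) → (257.654,65.262) → (258.143,58.375) → (265.315,58.446) → (273.796,66.832). Open path.

**Shape 2** — `<path>` closed polygon, stroke `#ff0000` → score (S416, F2318). Machine vertices: (22.961,113.574) → (220.549,27.488) → (269.159,50.489) → (14.398,76.461) → (6.557,120.062) → (279.703,68.586) → (22.961,113.574). Closed: final G1 returns to the first vertex.

; LightBurn 1.7.01
; GRBL device profile, absolute coords
G21
G90
G0 X269.222 Y77.749
M3 S416
G01 X257.654 Y65.262 F2318
G01 X258.143 Y58.375
G01 X265.315 Y58.446
G01 X273.796 Y66.832
M5
G0 X22.961 Y113.574
M3 S416
G01 X220.549 Y27.488 F2318
G01 X269.159 Y50.489
G01 X14.398 Y76.461
G01 X6.557 Y120.062
G01 X279.703 Y68.586
G01 X22.961 Y113.574
M5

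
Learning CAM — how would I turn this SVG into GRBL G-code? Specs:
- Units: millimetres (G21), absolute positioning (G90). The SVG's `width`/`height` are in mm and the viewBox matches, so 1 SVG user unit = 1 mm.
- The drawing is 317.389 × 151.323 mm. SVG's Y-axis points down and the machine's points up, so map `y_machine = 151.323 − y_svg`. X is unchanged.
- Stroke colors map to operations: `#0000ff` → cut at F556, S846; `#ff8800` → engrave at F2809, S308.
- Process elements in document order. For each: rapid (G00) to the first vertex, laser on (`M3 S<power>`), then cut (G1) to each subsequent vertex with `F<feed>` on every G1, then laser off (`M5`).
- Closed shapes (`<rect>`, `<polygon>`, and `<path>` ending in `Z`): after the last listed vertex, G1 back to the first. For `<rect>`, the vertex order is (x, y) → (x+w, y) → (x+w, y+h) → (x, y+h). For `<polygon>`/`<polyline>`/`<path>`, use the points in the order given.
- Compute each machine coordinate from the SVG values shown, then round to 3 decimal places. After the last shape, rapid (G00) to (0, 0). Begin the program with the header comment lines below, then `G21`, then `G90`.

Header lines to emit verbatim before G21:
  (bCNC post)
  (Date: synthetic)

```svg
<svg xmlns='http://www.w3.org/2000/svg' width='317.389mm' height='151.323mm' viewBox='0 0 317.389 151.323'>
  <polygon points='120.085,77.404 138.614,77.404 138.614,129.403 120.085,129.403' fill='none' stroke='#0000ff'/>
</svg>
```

(bCNC post)
(Date: synthetic)
G21
G90
G00 X120.085 Y73.919
M3 S846
G1 X138.614 Y73.919 F556
G1 X138.614 Y21.920 F556
G1 X120.085 Y21.920 F556
G1 X120.085 Y73.919 F556
M5
G00 X0.000 Y0.000

viewBox `0 0 317.389 151.323` with mm width/height → 1 unit = 1 mm. Flip: y_m = 151.323 − y_svg.

**Shape 1** — `<polygon>` rectangle, stroke `#0000ff` → cut (S846, F556). Machine vertices: (120.085,73.919) → (138.614,73.919) → (138.614,21.920) → (120.085,21.920) → (120.085,73.919). Closed: final G1 returns to the first vertex.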